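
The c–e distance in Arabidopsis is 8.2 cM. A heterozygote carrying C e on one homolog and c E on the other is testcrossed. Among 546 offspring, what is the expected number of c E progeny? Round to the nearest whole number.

251

A map distance of 8.2 cM corresponds to a recombination frequency of 0.082.
The F1 is C e / c E, so c E is a parental gamete class with expected frequency (1 − r)/2 = 0.918/2 = 0.4590.
Expected number = 0.4590 × 546 = 250.61 ≈ 251.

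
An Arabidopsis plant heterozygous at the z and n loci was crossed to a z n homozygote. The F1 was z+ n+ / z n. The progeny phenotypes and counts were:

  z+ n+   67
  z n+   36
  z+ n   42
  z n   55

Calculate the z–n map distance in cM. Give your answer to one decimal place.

39.0 cM

The recombinant classes are z+ n and z n+: 42 + 36 = 78.
Recombination frequency = 78/200 = 0.3900 ≈ 39.0%, i.e. 39.0 cM.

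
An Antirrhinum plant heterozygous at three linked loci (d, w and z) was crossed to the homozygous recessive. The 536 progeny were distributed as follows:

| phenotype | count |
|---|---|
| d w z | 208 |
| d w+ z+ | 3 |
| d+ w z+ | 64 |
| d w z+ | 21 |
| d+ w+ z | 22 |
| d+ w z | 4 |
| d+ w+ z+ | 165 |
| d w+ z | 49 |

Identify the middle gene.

d

The two most frequent reciprocal classes, d+ w+ z+ and d w z, are the parental types, so the F1 was d+ w+ z+ / d w z.
The two rarest classes, d w+ z+ and d+ w z, are the double crossovers. Comparing them with the parentals, only the d allele has switched, so d is the middle locus and the order is z – d – w.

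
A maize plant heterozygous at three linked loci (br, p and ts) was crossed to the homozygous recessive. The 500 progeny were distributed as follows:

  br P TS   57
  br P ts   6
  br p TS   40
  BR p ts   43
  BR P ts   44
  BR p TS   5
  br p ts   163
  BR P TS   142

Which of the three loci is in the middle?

p

The two most frequent reciprocal classes, br p ts and BR P TS, are the parental types, so the F1 was br p ts / BR P TS.
The two rarest classes, br P ts and BR p TS, are the double crossovers. Comparing them with the parentals, only the p allele has switched, so p is the middle locus and the order is ts – p – br.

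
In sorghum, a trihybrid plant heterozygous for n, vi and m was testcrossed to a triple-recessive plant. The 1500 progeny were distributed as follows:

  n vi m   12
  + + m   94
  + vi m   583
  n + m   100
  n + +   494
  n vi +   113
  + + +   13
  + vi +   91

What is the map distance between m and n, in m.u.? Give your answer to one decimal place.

The two most frequent reciprocal classes, + vi m and n + +, are the parental types, so the F1 was + vi m / n + +.
The two rarest classes, n vi m and + + +, are the double crossovers. Comparing them with the parentals, only the n allele has switched, so n is the middle locus and the order is vi – n – m.
Crossovers in the n–m interval produce the single-crossover classes + vi + and n + m (91 + 100 = 191) plus the double crossovers (25).
RF(n–m) = (191 + 25) / 1500 = 216/1500 = 0.1440 → 14.4 m.u.

14.4 m.u.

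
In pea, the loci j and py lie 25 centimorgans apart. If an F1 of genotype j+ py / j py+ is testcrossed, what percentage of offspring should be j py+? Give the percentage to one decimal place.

A map distance of 25 centimorgans corresponds to a recombination frequency of 0.250.
The F1 is j+ py / j py+, so j py+ is a parental gamete class with expected frequency (1 − r)/2 = 0.750/2 = 0.3750.
That is 0.3750 = 37.5% of the progeny.

37.5%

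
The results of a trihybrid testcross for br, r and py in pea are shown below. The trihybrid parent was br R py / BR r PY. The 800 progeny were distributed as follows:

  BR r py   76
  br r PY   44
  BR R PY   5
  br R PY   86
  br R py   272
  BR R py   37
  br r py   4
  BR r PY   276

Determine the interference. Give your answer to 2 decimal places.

0.53

The two rarest classes, br r py and BR R PY, are the double crossovers. Comparing them with the parentals, only the r allele has switched, so r is the middle locus and the order is br – r – py.
br–r: (81 + 9)/800 = 0.1125; r–py: (162 + 9)/800 = 0.2137.
Expected DCO frequency = 0.1125 × 0.2137 ≈ 0.02404; observed = 9/800 ≈ 0.01125.
Coefficient of coincidence = 0.01125/0.02404 ≈ 0.47; interference = 1 − 0.47 = 0.53.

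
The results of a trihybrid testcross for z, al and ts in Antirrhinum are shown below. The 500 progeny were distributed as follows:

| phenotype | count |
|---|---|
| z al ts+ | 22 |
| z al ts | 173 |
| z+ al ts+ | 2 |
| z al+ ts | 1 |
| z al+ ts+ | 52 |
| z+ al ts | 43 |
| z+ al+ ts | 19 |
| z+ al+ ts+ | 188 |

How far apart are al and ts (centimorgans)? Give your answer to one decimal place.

The two most frequent reciprocal classes, z al ts and z+ al+ ts+, are the parental types, so the F1 was z al ts / z+ al+ ts+.
The two rarest classes, z al+ ts and z+ al ts+, are the double crossovers. Comparing them with the parentals, only the al allele has switched, so al is the middle locus and the order is z – al – ts.
Crossovers in the al–ts interval produce the single-crossover classes z al ts+ and z+ al+ ts (22 + 19 = 41) plus the double crossovers (3).
RF(al–ts) = (41 + 3) / 500 = 44/500 = 0.0880 → 8.8 centimorgans.

8.8 centimorgans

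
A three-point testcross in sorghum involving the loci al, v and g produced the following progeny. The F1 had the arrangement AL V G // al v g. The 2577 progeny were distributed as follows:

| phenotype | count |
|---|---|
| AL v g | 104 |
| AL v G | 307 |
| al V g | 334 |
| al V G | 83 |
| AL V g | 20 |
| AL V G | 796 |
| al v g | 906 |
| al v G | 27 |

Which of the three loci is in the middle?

The two rarest classes, AL V g and al v G, are the double crossovers. Comparing them with the parentals, only the g allele has switched, so g is the middle locus and the order is al – g – v.

g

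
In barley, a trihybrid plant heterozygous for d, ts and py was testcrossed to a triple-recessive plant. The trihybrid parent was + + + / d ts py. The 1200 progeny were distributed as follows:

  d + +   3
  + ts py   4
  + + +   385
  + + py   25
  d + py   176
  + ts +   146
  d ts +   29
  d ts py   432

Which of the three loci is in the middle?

d

The two rarest classes, d + + and + ts py, are the double crossovers. Comparing them with the parentals, only the d allele has switched, so d is the middle locus and the order is py – d – ts.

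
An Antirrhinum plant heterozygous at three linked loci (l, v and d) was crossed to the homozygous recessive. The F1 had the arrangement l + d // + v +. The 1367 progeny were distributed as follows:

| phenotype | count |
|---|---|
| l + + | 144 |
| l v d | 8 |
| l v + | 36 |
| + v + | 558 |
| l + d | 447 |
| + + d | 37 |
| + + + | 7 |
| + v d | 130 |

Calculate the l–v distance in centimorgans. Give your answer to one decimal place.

6.4 centimorgans

The two rarest classes, l v d and + + +, are the double crossovers. Comparing them with the parentals, only the v allele has switched, so v is the middle locus and the order is l – v – d.
Crossovers in the l–v interval produce the single-crossover classes + + d and l v + (37 + 36 = 73) plus the double crossovers (15).
RF(l–v) = (73 + 15) / 1367 = 88/1367 = 0.0644 → 6.4 centimorgans.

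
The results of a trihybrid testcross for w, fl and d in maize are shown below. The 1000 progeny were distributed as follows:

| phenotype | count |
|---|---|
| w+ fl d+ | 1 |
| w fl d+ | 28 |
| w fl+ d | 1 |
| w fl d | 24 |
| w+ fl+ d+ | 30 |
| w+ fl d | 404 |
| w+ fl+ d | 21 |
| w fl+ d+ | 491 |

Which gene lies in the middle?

The two most frequent reciprocal classes, w fl+ d+ and w+ fl d, are the parental types, so the F1 was w fl+ d+ / w+ fl d.
The two rarest classes, w fl+ d and w+ fl d+, are the double crossovers. Comparing them with the parentals, only the d allele has switched, so d is the middle locus and the order is fl – d – w.

d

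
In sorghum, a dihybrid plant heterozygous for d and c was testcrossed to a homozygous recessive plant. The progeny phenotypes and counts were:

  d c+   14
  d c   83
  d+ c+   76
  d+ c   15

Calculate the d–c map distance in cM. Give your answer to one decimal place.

15.4 cM

The two most frequent classes, d+ c+ (76) and d c (83), are the parental types, so the F1 was d+ c+ / d c.
The recombinant classes are d+ c and d c+: 15 + 14 = 29.
Recombination frequency = 29/188 = 0.1543 ≈ 15.4%, i.e. 15.4 cM.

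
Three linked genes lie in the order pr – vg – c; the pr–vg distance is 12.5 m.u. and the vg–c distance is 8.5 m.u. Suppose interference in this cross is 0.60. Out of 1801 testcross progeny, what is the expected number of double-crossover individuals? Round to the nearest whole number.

8

Map distances give recombination frequencies of 0.125 and 0.085 for the two intervals.
With interference 0.60 (so coincidence = 0.40), expected double-crossover frequency = 0.125 × 0.085 × 0.40 = 0.00425.
Expected number = 0.00425 × 1801 = 7.65 ≈ 8.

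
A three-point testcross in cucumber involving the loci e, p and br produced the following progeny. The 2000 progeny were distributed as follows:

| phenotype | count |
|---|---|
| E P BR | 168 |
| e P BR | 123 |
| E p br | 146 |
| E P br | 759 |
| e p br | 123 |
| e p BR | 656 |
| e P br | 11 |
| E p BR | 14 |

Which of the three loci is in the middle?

e

The two most frequent reciprocal classes, E P br and e p BR, are the parental types, so the F1 was E P br / e p BR.
The two rarest classes, e P br and E p BR, are the double crossovers. Comparing them with the parentals, only the e allele has switched, so e is the middle locus and the order is br – e – p.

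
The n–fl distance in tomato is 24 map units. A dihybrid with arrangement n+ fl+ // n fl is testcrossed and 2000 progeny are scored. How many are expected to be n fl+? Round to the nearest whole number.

240

A map distance of 24 map units corresponds to a recombination frequency of 0.240.
The F1 is n+ fl+ / n fl, so n fl+ is a recombinant gamete class with expected frequency r/2 = 0.240/2 = 0.1200.
Expected number = 0.1200 × 2000 = 240.00 ≈ 240.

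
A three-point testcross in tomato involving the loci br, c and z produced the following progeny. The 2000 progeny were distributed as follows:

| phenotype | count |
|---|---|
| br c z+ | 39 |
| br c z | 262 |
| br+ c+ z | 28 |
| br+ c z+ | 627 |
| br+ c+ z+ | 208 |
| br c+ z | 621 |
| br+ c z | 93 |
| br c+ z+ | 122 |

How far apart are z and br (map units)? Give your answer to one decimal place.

14.1 map units

The two most frequent reciprocal classes, br c+ z and br+ c z+, are the parental types, so the F1 was br c+ z / br+ c z+.
The two rarest classes, br+ c+ z and br c z+, are the double crossovers. Comparing them with the parentals, only the br allele has switched, so br is the middle locus and the order is z – br – c.
Crossovers in the z–br interval produce the single-crossover classes br c+ z+ and br+ c z (122 + 93 = 215) plus the double crossovers (67).
RF(z–br) = (215 + 67) / 2000 = 282/2000 = 0.1410 → 14.1 map units.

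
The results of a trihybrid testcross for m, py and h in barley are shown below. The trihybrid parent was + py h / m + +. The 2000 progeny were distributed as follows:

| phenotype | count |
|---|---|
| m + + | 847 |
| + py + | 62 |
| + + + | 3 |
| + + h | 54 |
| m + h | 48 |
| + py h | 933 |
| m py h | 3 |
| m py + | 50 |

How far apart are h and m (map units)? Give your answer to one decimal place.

The two rarest classes, m py h and + + +, are the double crossovers. Comparing them with the parentals, only the m allele has switched, so m is the middle locus and the order is py – m – h.
Crossovers in the m–h interval produce the single-crossover classes + py + and m + h (62 + 48 = 110) plus the double crossovers (6).
RF(m–h) = (110 + 6) / 2000 = 116/2000 = 0.0580 → 5.8 map units.

5.8 map units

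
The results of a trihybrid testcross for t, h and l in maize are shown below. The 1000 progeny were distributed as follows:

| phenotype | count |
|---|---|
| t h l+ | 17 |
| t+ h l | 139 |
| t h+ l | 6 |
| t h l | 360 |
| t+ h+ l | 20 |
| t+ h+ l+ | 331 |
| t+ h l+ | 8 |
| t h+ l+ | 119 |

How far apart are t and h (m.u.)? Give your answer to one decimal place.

The two most frequent reciprocal classes, t+ h+ l+ and t h l, are the parental types, so the F1 was t+ h+ l+ / t h l.
The two rarest classes, t+ h l+ and t h+ l, are the double crossovers. Comparing them with the parentals, only the h allele has switched, so h is the middle locus and the order is l – h – t.
Crossovers in the h–t interval produce the single-crossover classes t h+ l+ and t+ h l (119 + 139 = 258) plus the double crossovers (14).
RF(h–t) = (258 + 14) / 1000 = 272/1000 = 0.2720 → 27.2 m.u.

27.2 m.u.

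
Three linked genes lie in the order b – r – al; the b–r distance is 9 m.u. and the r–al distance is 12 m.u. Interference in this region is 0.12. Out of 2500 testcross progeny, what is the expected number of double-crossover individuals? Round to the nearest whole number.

24

Map distances give recombination frequencies of 0.090 and 0.120 for the two intervals.
With interference 0.12 (so coincidence = 0.88), expected double-crossover frequency = 0.090 × 0.120 × 0.88 = 0.00950.
Expected number = 0.00950 × 2500 = 23.76 ≈ 24.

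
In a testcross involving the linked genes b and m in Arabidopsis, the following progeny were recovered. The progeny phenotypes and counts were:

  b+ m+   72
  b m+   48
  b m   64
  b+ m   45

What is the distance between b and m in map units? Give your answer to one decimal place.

40.6 map units

The two most frequent classes, b+ m+ (72) and b m (64), are the parental types, so the F1 was b+ m+ / b m.
The recombinant classes are b+ m and b m+: 45 + 48 = 93.
Recombination frequency = 93/229 = 0.4061 ≈ 40.6%, i.e. 40.6 map units.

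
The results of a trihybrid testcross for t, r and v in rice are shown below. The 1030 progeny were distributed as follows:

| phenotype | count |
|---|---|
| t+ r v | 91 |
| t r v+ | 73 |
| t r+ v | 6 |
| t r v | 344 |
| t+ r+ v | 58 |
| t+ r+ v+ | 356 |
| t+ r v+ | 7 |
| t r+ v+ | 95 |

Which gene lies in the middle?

r

The two most frequent reciprocal classes, t+ r+ v+ and t r v, are the parental types, so the F1 was t+ r+ v+ / t r v.
The two rarest classes, t+ r v+ and t r+ v, are the double crossovers. Comparing them with the parentals, only the r allele has switched, so r is the middle locus and the order is v – r – t.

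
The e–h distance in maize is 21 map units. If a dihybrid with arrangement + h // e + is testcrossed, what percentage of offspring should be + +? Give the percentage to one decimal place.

A map distance of 21 map units corresponds to a recombination frequency of 0.210.
The F1 is + h / e +, so + + is a recombinant gamete class with expected frequency r/2 = 0.210/2 = 0.1050.
That is 0.1050 = 10.5% of the progeny.

10.5%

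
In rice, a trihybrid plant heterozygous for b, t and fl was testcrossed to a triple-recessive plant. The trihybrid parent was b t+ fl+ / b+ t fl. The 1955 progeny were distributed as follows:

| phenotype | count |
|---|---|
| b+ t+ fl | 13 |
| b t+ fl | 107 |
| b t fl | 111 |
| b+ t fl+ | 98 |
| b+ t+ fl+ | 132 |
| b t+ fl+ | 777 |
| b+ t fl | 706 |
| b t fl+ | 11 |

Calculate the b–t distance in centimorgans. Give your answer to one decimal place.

The two rarest classes, b t fl+ and b+ t+ fl, are the double crossovers. Comparing them with the parentals, only the t allele has switched, so t is the middle locus and the order is b – t – fl.
Crossovers in the b–t interval produce the single-crossover classes b+ t+ fl+ and b t fl (132 + 111 = 243) plus the double crossovers (24).
RF(b–t) = (243 + 24) / 1955 = 267/1955 = 0.1366 → 13.7 centimorgans.

13.7 centimorgans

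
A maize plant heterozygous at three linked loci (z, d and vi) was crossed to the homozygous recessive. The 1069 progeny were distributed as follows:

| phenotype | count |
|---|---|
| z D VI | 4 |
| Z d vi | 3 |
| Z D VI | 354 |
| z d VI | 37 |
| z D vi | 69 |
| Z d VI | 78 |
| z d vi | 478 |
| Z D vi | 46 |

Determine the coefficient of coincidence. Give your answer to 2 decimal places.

The two most frequent reciprocal classes, z d vi and Z D VI, are the parental types, so the F1 was z d vi / Z D VI.
The two rarest classes, Z d vi and z D VI, are the double crossovers. Comparing them with the parentals, only the z allele has switched, so z is the middle locus and the order is vi – z – d.
vi–z: (83 + 7)/1069 = 0.0842; z–d: (147 + 7)/1069 = 0.1441.
Expected DCO frequency = 0.0842 × 0.1441 ≈ 0.01213; observed = 7/1069 ≈ 0.00655.
Coefficient of coincidence = 0.00655/0.01213 ≈ 0.54.

0.54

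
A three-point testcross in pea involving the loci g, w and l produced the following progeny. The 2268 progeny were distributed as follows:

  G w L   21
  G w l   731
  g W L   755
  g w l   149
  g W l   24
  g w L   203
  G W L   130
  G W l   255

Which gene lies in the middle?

l

The two most frequent reciprocal classes, G w l and g W L, are the parental types, so the F1 was G w l / g W L.
The two rarest classes, G w L and g W l, are the double crossovers. Comparing them with the parentals, only the l allele has switched, so l is the middle locus and the order is g – l – w.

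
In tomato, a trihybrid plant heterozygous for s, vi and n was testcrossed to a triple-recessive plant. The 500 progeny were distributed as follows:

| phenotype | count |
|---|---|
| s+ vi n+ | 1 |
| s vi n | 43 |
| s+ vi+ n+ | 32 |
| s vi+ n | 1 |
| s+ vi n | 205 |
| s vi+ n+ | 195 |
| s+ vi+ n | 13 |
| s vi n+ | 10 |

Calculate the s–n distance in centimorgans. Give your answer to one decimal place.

The two most frequent reciprocal classes, s vi+ n+ and s+ vi n, are the parental types, so the F1 was s vi+ n+ / s+ vi n.
The two rarest classes, s vi+ n and s+ vi n+, are the double crossovers. Comparing them with the parentals, only the n allele has switched, so n is the middle locus and the order is vi – n – s.
Crossovers in the n–s interval produce the single-crossover classes s+ vi+ n+ and s vi n (32 + 43 = 75) plus the double crossovers (2).
RF(n–s) = (75 + 2) / 500 = 77/500 = 0.1540 → 15.4 centimorgans.

15.4 centimorgans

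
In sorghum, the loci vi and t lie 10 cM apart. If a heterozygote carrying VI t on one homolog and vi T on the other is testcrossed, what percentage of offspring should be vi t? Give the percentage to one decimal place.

A map distance of 10 cM corresponds to a recombination frequency of 0.100.
The F1 is VI t / vi T, so vi t is a recombinant gamete class with expected frequency r/2 = 0.100/2 = 0.0500.
That is 0.0500 = 5.0% of the progeny.

5.0%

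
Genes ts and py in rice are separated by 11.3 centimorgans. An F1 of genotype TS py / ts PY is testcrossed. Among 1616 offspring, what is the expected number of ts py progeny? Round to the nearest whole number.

91

A map distance of 11.3 centimorgans corresponds to a recombination frequency of 0.113.
The F1 is TS py / ts PY, so ts py is a recombinant gamete class with expected frequency r/2 = 0.113/2 = 0.0565.
Expected number = 0.0565 × 1616 = 91.30 ≈ 91.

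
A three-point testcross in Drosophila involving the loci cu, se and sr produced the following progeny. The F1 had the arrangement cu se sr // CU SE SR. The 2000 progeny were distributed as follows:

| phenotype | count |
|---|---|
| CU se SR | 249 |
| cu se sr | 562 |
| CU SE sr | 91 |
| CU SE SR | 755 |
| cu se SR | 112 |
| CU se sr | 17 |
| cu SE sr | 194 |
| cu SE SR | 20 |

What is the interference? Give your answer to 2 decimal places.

0.36

The two rarest classes, CU se sr and cu SE SR, are the double crossovers. Comparing them with the parentals, only the cu allele has switched, so cu is the middle locus and the order is sr – cu – se.
sr–cu: (203 + 37)/2000 = 0.1200; cu–se: (443 + 37)/2000 = 0.2400.
Expected DCO frequency = 0.1200 × 0.2400 ≈ 0.02880; observed = 37/2000 ≈ 0.01850.
Coefficient of coincidence = 0.01850/0.02880 ≈ 0.64; interference = 1 − 0.64 = 0.36.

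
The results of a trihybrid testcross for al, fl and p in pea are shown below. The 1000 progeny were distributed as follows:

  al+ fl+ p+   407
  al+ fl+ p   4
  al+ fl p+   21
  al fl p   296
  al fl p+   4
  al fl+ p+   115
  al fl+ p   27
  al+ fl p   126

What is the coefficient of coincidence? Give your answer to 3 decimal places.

The two most frequent reciprocal classes, al+ fl+ p+ and al fl p, are the parental types, so the F1 was al+ fl+ p+ / al fl p.
The two rarest classes, al+ fl+ p and al fl p+, are the double crossovers. Comparing them with the parentals, only the p allele has switched, so p is the middle locus and the order is fl – p – al.
fl–p: (48 + 8)/1000 = 0.0560; p–al: (241 + 8)/1000 = 0.2490.
Expected DCO frequency = 0.0560 × 0.2490 ≈ 0.01394; observed = 8/1000 ≈ 0.00800.
Coefficient of coincidence = 0.00800/0.01394 ≈ 0.574.

0.574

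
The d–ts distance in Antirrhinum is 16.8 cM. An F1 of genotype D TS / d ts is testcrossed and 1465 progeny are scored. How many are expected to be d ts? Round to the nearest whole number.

609

A map distance of 16.8 cM corresponds to a recombination frequency of 0.168.
The F1 is D TS / d ts, so d ts is a parental gamete class with expected frequency (1 − r)/2 = 0.832/2 = 0.4160.
Expected number = 0.4160 × 1465 = 609.44 ≈ 609.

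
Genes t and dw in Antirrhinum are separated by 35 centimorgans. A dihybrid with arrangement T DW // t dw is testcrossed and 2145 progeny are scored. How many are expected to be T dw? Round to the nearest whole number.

A map distance of 35 centimorgans corresponds to a recombination frequency of 0.350.
The F1 is T DW / t dw, so T dw is a recombinant gamete class with expected frequency r/2 = 0.350/2 = 0.1750.
Expected number = 0.1750 × 2145 = 375.38 ≈ 375.

375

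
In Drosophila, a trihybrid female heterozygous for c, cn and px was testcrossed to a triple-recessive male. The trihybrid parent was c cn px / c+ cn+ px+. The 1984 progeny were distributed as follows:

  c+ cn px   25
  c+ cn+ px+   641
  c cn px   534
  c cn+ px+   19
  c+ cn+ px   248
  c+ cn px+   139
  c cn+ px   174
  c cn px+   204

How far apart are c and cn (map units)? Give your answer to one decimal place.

The two rarest classes, c+ cn px and c cn+ px+, are the double crossovers. Comparing them with the parentals, only the c allele has switched, so c is the middle locus and the order is px – c – cn.
Crossovers in the c–cn interval produce the single-crossover classes c cn+ px and c+ cn px+ (174 + 139 = 313) plus the double crossovers (44).
RF(c–cn) = (313 + 44) / 1984 = 357/1984 = 0.1799 → 18.0 map units.

18.0 map units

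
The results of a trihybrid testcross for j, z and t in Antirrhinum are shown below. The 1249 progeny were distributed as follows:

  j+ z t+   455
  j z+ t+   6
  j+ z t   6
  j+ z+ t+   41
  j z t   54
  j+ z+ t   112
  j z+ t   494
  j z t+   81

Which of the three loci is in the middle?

t

The two most frequent reciprocal classes, j+ z t+ and j z+ t, are the parental types, so the F1 was j+ z t+ / j z+ t.
The two rarest classes, j+ z t and j z+ t+, are the double crossovers. Comparing them with the parentals, only the t allele has switched, so t is the middle locus and the order is z – t – j.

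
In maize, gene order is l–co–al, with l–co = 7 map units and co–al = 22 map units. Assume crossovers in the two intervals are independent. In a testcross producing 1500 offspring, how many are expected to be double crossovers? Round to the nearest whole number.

Map distances give recombination frequencies of 0.070 and 0.220 for the two intervals.
With no interference, expected double-crossover frequency = 0.070 × 0.220 = 0.01540.
Expected number = 0.01540 × 1500 = 23.10 ≈ 23.

23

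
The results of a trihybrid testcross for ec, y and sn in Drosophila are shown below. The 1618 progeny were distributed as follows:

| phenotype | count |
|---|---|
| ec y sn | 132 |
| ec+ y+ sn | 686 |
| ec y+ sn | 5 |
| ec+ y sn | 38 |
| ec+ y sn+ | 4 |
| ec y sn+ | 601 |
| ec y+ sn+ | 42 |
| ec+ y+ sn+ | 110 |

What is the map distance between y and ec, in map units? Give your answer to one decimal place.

The two most frequent reciprocal classes, ec y sn+ and ec+ y+ sn, are the parental types, so the F1 was ec y sn+ / ec+ y+ sn.
The two rarest classes, ec+ y sn+ and ec y+ sn, are the double crossovers. Comparing them with the parentals, only the ec allele has switched, so ec is the middle locus and the order is y – ec – sn.
Crossovers in the y–ec interval produce the single-crossover classes ec y+ sn+ and ec+ y sn (42 + 38 = 80) plus the double crossovers (9).
RF(y–ec) = (80 + 9) / 1618 = 89/1618 = 0.0550 → 5.5 map units.

5.5 map units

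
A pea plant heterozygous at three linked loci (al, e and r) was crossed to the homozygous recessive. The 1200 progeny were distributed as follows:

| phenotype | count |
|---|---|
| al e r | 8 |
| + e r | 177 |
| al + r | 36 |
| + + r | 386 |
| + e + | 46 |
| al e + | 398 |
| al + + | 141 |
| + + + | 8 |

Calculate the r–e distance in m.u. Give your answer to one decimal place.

The two most frequent reciprocal classes, + + r and al e +, are the parental types, so the F1 was + + r / al e +.
The two rarest classes, + + + and al e r, are the double crossovers. Comparing them with the parentals, only the r allele has switched, so r is the middle locus and the order is al – r – e.
Crossovers in the r–e interval produce the single-crossover classes + e r and al + + (177 + 141 = 318) plus the double crossovers (16).
RF(r–e) = (318 + 16) / 1200 = 334/1200 = 0.2783 → 27.8 m.u.

27.8 m.u.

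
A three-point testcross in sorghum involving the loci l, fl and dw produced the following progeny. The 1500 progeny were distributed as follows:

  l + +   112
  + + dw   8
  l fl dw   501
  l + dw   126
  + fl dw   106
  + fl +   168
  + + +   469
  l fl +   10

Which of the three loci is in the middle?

dw

The two most frequent reciprocal classes, l fl dw and + + +, are the parental types, so the F1 was l fl dw / + + +.
The two rarest classes, l fl + and + + dw, are the double crossovers. Comparing them with the parentals, only the dw allele has switched, so dw is the middle locus and the order is l – dw – fl.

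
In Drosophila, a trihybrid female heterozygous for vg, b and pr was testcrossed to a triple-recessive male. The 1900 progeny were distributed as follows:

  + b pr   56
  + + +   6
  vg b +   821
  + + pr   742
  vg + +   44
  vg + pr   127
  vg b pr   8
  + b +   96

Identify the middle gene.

pr

The two most frequent reciprocal classes, vg b + and + + pr, are the parental types, so the F1 was vg b + / + + pr.
The two rarest classes, vg b pr and + + +, are the double crossovers. Comparing them with the parentals, only the pr allele has switched, so pr is the middle locus and the order is vg – pr – b.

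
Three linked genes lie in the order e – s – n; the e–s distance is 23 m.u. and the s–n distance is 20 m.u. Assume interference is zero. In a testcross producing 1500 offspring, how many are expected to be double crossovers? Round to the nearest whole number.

Map distances give recombination frequencies of 0.230 and 0.200 for the two intervals.
With no interference, expected double-crossover frequency = 0.230 × 0.200 = 0.04600.
Expected number = 0.04600 × 1500 = 69.00 ≈ 69.

69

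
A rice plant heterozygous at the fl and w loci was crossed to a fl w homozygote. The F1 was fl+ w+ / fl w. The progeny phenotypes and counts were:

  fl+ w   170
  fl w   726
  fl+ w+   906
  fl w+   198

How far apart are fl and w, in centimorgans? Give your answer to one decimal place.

18.4 centimorgans

The recombinant classes are fl+ w and fl w+: 170 + 198 = 368.
Recombination frequency = 368/2000 = 0.1840 ≈ 18.4%, i.e. 18.4 centimorgans.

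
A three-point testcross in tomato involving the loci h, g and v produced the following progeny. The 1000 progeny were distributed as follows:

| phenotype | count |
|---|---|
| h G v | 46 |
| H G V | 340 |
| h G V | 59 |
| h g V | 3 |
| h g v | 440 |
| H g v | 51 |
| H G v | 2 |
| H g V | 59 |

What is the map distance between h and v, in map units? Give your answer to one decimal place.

11.5 map units

The two most frequent reciprocal classes, h g v and H G V, are the parental types, so the F1 was h g v / H G V.
The two rarest classes, h g V and H G v, are the double crossovers. Comparing them with the parentals, only the v allele has switched, so v is the middle locus and the order is h – v – g.
Crossovers in the h–v interval produce the single-crossover classes H g v and h G V (51 + 59 = 110) plus the double crossovers (5).
RF(h–v) = (110 + 5) / 1000 = 115/1000 = 0.1150 → 11.5 map units.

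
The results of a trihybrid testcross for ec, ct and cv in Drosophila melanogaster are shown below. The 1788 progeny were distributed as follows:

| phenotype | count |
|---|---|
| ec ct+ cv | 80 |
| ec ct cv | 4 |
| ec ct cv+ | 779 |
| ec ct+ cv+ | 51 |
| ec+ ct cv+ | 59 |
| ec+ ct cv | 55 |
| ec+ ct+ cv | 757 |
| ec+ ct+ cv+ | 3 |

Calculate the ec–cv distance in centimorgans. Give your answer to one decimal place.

The two most frequent reciprocal classes, ec+ ct+ cv and ec ct cv+, are the parental types, so the F1 was ec+ ct+ cv / ec ct cv+.
The two rarest classes, ec+ ct+ cv+ and ec ct cv, are the double crossovers. Comparing them with the parentals, only the cv allele has switched, so cv is the middle locus and the order is ec – cv – ct.
Crossovers in the ec–cv interval produce the single-crossover classes ec ct+ cv and ec+ ct cv+ (80 + 59 = 139) plus the double crossovers (7).
RF(ec–cv) = (139 + 7) / 1788 = 146/1788 = 0.0817 → 8.2 centimorgans.

8.2 centimorgans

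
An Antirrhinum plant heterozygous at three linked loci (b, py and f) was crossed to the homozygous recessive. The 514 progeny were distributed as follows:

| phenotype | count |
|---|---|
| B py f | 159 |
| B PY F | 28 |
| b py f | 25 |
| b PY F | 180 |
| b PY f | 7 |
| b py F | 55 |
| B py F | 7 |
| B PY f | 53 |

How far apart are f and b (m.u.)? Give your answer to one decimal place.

13.0 m.u.

The two most frequent reciprocal classes, B py f and b PY F, are the parental types, so the F1 was B py f / b PY F.
The two rarest classes, B py F and b PY f, are the double crossovers. Comparing them with the parentals, only the f allele has switched, so f is the middle locus and the order is b – f – py.
Crossovers in the b–f interval produce the single-crossover classes b py f and B PY F (25 + 28 = 53) plus the double crossovers (14).
RF(b–f) = (53 + 14) / 514 = 67/514 = 0.1304 → 13.0 m.u.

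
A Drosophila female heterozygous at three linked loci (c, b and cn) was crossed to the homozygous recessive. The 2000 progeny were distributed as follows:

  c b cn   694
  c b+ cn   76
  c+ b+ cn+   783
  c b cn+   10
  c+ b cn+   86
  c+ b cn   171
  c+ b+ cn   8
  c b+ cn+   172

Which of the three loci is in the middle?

The two most frequent reciprocal classes, c b cn and c+ b+ cn+, are the parental types, so the F1 was c b cn / c+ b+ cn+.
The two rarest classes, c b cn+ and c+ b+ cn, are the double crossovers. Comparing them with the parentals, only the cn allele has switched, so cn is the middle locus and the order is b – cn – c.

cn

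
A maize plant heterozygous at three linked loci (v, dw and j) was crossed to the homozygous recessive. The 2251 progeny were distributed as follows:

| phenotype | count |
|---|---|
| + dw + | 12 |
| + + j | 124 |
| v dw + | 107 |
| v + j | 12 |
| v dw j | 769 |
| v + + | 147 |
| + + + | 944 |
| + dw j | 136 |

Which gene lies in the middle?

The two most frequent reciprocal classes, v dw j and + + +, are the parental types, so the F1 was v dw j / + + +.
The two rarest classes, v + j and + dw +, are the double crossovers. Comparing them with the parentals, only the dw allele has switched, so dw is the middle locus and the order is v – dw – j.

dw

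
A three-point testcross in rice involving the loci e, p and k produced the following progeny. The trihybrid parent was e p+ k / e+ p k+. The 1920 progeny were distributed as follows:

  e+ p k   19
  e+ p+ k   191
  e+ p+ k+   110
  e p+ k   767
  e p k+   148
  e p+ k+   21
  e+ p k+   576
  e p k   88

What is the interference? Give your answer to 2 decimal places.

The two rarest classes, e p+ k+ and e+ p k, are the double crossovers. Comparing them with the parentals, only the k allele has switched, so k is the middle locus and the order is p – k – e.
p–k: (198 + 40)/1920 = 0.1240; k–e: (339 + 40)/1920 = 0.1974.
Expected DCO frequency = 0.1240 × 0.1974 ≈ 0.02448; observed = 40/1920 ≈ 0.02083.
Coefficient of coincidence = 0.02083/0.02448 ≈ 0.85; interference = 1 − 0.85 = 0.15.

0.15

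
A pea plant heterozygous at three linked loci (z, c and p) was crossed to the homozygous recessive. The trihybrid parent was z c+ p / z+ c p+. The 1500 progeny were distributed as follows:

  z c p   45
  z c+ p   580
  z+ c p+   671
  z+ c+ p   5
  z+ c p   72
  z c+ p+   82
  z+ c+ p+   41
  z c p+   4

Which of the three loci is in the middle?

The two rarest classes, z+ c+ p and z c p+, are the double crossovers. Comparing them with the parentals, only the z allele has switched, so z is the middle locus and the order is c – z – p.

z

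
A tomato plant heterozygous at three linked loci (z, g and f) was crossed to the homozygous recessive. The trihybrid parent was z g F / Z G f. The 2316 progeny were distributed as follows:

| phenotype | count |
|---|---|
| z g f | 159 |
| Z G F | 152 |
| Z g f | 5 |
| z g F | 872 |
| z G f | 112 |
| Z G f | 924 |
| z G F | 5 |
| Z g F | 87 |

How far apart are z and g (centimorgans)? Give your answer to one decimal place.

9.0 centimorgans

The two rarest classes, z G F and Z g f, are the double crossovers. Comparing them with the parentals, only the g allele has switched, so g is the middle locus and the order is z – g – f.
Crossovers in the z–g interval produce the single-crossover classes Z g F and z G f (87 + 112 = 199) plus the double crossovers (10).
RF(z–g) = (199 + 10) / 2316 = 209/2316 = 0.0902 → 9.0 centimorgans.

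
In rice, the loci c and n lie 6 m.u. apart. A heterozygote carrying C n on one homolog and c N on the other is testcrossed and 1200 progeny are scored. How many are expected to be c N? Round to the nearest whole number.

564

A map distance of 6 m.u. corresponds to a recombination frequency of 0.060.
The F1 is C n / c N, so c N is a parental gamete class with expected frequency (1 − r)/2 = 0.940/2 = 0.4700.
Expected number = 0.4700 × 1200 = 564.00 ≈ 564.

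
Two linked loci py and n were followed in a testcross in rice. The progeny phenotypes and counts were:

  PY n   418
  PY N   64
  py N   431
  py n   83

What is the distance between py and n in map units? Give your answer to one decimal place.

The two most frequent classes, PY n (418) and py N (431), are the parental types, so the F1 was PY n / py N.
The recombinant classes are PY N and py n: 64 + 83 = 147.
Recombination frequency = 147/996 = 0.1476 ≈ 14.8%, i.e. 14.8 map units.

14.8 map units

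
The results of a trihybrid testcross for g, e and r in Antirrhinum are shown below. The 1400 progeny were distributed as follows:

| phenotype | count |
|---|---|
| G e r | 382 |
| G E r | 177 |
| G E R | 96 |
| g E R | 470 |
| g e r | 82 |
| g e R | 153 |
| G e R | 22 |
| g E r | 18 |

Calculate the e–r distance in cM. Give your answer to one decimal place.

The two most frequent reciprocal classes, G e r and g E R, are the parental types, so the F1 was G e r / g E R.
The two rarest classes, G e R and g E r, are the double crossovers. Comparing them with the parentals, only the r allele has switched, so r is the middle locus and the order is e – r – g.
Crossovers in the e–r interval produce the single-crossover classes G E r and g e R (177 + 153 = 330) plus the double crossovers (40).
RF(e–r) = (330 + 40) / 1400 = 370/1400 = 0.2643 → 26.4 cM.

26.4 cM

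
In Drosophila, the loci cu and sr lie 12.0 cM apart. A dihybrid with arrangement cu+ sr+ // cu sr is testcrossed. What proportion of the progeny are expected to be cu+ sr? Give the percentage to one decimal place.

6.0%

A map distance of 12.0 cM corresponds to a recombination frequency of 0.120.
The F1 is cu+ sr+ / cu sr, so cu+ sr is a recombinant gamete class with expected frequency r/2 = 0.120/2 = 0.0600.
That is 0.0600 = 6.0% of the progeny.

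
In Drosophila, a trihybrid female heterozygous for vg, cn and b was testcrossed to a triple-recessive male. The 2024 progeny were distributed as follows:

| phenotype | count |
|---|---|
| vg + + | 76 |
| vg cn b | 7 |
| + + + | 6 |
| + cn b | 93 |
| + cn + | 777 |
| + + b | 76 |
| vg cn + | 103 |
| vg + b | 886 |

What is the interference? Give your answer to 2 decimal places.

0.25

The two most frequent reciprocal classes, vg + b and + cn +, are the parental types, so the F1 was vg + b / + cn +.
The two rarest classes, vg cn b and + + +, are the double crossovers. Comparing them with the parentals, only the cn allele has switched, so cn is the middle locus and the order is b – cn – vg.
b–cn: (169 + 13)/2024 = 0.0899; cn–vg: (179 + 13)/2024 = 0.0949.
Expected DCO frequency = 0.0899 × 0.0949 ≈ 0.00853; observed = 13/2024 ≈ 0.00642.
Coefficient of coincidence = 0.00642/0.00853 ≈ 0.75; interference = 1 − 0.75 = 0.25.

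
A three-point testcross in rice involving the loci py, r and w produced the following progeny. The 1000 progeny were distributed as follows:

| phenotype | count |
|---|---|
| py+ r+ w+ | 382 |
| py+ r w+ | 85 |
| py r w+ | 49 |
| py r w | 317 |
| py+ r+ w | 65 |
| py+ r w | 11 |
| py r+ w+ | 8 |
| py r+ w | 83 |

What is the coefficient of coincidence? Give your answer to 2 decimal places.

0.76

The two most frequent reciprocal classes, py r w and py+ r+ w+, are the parental types, so the F1 was py r w / py+ r+ w+.
The two rarest classes, py+ r w and py r+ w+, are the double crossovers. Comparing them with the parentals, only the py allele has switched, so py is the middle locus and the order is w – py – r.
w–py: (114 + 19)/1000 = 0.1330; py–r: (168 + 19)/1000 = 0.1870.
Expected DCO frequency = 0.1330 × 0.1870 ≈ 0.02487; observed = 19/1000 ≈ 0.01900.
Coefficient of coincidence = 0.01900/0.02487 ≈ 0.76.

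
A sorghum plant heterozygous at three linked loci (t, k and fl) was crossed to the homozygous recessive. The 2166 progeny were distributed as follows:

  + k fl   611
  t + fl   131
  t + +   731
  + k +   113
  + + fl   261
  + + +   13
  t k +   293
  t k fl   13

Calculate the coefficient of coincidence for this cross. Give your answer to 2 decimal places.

The two most frequent reciprocal classes, + k fl and t + +, are the parental types, so the F1 was + k fl / t + +.
The two rarest classes, t k fl and + + +, are the double crossovers. Comparing them with the parentals, only the t allele has switched, so t is the middle locus and the order is fl – t – k.
fl–t: (244 + 26)/2166 = 0.1247; t–k: (554 + 26)/2166 = 0.2678.
Expected DCO frequency = 0.1247 × 0.2678 ≈ 0.03339; observed = 26/2166 ≈ 0.01200.
Coefficient of coincidence = 0.01200/0.03339 ≈ 0.36.

0.36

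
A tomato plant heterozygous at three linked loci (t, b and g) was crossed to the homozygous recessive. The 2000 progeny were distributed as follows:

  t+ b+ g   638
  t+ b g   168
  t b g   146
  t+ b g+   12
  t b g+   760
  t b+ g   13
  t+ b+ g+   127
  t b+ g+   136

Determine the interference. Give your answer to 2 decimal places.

0.49

The two most frequent reciprocal classes, t+ b+ g and t b g+, are the parental types, so the F1 was t+ b+ g / t b g+.
The two rarest classes, t b+ g and t+ b g+, are the double crossovers. Comparing them with the parentals, only the t allele has switched, so t is the middle locus and the order is g – t – b.
g–t: (273 + 25)/2000 = 0.1490; t–b: (304 + 25)/2000 = 0.1645.
Expected DCO frequency = 0.1490 × 0.1645 ≈ 0.02451; observed = 25/2000 ≈ 0.01250.
Coefficient of coincidence = 0.01250/0.02451 ≈ 0.51; interference = 1 − 0.51 = 0.49.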